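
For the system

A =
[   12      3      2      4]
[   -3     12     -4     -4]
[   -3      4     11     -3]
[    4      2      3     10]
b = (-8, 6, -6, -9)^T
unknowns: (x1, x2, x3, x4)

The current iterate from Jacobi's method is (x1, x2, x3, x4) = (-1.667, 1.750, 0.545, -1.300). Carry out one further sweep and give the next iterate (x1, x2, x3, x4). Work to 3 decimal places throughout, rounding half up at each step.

One sweep:
  x1 = (-8 - (3)·1.750 - (2)·0.545 - (4)·-1.300) / (12) = -0.762
  x2 = (6 - (-3)·-1.667 - (-4)·0.545 - (-4)·-1.300) / (12) = -0.168
  x3 = (-6 - (-3)·-1.667 - (4)·1.750 - (-3)·-1.300) / (11) = -1.991
  x4 = (-9 - (4)·-1.667 - (2)·1.750 - (3)·0.545) / (10) = -0.747

(-0.762, -0.168, -1.991, -0.747)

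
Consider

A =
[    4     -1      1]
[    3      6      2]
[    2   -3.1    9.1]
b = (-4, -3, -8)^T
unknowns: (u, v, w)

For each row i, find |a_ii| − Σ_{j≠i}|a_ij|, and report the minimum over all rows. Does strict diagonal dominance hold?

1

row 1: |4| − (1+1) = 2
row 2: |6| − (3+2) = 1
row 3: |9.1| − (2+3.1) = 4
minimum over rows = 1 → strictly diagonally dominant (convergence guaranteed)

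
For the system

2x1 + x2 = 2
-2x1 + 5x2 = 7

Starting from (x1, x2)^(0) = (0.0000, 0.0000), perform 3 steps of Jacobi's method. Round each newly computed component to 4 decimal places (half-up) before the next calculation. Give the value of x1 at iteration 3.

Iteration 1:
  x1 = (2 - (1)·0.0000) / (2) = 1.0000
  x2 = (7 - (-2)·0.0000) / (5) = 1.4000
Iteration 2:
  x1 = (2 - (1)·1.4000) / (2) = 0.3000
  x2 = (7 - (-2)·1.0000) / (5) = 1.8000
Iteration 3:
  x1 = (2 - (1)·1.8000) / (2) = 0.1000
  x2 = (7 - (-2)·0.3000) / (5) = 1.5200

0.1000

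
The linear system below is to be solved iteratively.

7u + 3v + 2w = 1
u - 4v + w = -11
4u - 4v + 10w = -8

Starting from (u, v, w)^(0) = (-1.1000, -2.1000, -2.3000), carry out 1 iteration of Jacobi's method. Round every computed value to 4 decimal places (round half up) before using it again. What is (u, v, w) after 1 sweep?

Iteration 1:
  u = (1 - (3)·-2.1000 - (2)·-2.3000) / (7) = 1.7000
  v = (-11 - (1)·-1.1000 - (1)·-2.3000) / (-4) = 1.9000
  w = (-8 - (4)·-1.1000 - (-4)·-2.1000) / (10) = -1.2000

(1.7000, 1.9000, -1.2000)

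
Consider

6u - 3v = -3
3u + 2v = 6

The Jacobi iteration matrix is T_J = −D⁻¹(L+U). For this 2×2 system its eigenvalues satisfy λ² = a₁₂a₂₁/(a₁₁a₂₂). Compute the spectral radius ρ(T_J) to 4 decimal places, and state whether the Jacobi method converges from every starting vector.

0.8660

a₁₂a₂₁/(a₁₁a₂₂) = (-3)·(3) / ((6)·(2)) = -0.750000
ρ = √|-0.750000| = √0.750000 = 0.8660
ρ < 1, so Jacobi converges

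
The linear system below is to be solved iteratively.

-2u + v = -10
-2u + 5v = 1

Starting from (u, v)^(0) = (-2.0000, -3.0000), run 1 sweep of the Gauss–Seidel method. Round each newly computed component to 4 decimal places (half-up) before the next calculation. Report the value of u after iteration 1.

3.5000

Iteration 1:
  u = (-10 - (1)·-3.0000) / (-2) = 3.5000
  v = (1 - (-2)·3.5000) / (5) = 1.6000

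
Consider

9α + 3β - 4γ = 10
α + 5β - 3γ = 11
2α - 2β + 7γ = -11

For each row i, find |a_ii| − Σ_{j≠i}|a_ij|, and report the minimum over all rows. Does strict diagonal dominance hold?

1

row 1: |9| − (3+4) = 2
row 2: |5| − (1+3) = 1
row 3: |7| − (2+2) = 3
minimum over rows = 1 → strictly diagonally dominant (convergence guaranteed)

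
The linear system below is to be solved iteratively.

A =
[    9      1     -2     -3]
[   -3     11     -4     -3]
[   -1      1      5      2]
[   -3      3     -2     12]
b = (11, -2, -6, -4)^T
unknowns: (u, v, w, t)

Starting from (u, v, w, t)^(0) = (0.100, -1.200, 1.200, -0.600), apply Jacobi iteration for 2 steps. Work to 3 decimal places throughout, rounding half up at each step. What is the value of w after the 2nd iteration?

-1.016

Iteration 1:
  u = (11 - (1)·-1.200 - (-2)·1.200 - (-3)·-0.600) / (9) = 1.422
  v = (-2 - (-3)·0.100 - (-4)·1.200 - (-3)·-0.600) / (11) = 0.118
  w = (-6 - (-1)·0.100 - (1)·-1.200 - (2)·-0.600) / (5) = -0.700
  t = (-4 - (-3)·0.100 - (3)·-1.200 - (-2)·1.200) / (12) = 0.192
Iteration 2:
  u = (11 - (1)·0.118 - (-2)·-0.700 - (-3)·0.192) / (9) = 1.118
  v = (-2 - (-3)·1.422 - (-4)·-0.700 - (-3)·0.192) / (11) = 0.004
  w = (-6 - (-1)·1.422 - (1)·0.118 - (2)·0.192) / (5) = -1.016
  t = (-4 - (-3)·1.422 - (3)·0.118 - (-2)·-0.700) / (12) = -0.124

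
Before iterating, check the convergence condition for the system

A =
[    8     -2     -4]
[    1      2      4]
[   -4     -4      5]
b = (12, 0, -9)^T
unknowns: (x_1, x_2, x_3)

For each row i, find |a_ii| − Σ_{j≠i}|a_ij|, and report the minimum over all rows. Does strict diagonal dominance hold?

-3

row 1: |8| − (2+4) = 2
row 2: |2| − (1+4) = -3
row 3: |5| − (4+4) = -3
minimum over rows = -3 → not strictly diagonally dominant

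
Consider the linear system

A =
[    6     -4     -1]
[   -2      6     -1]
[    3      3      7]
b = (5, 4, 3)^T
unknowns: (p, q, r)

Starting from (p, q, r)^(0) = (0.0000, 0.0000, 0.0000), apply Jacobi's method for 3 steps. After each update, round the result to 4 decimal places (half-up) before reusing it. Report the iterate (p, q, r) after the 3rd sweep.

(1.4749, 1.0807, -0.5850)

Iteration 1:
  p = (5 - (-4)·0.0000 - (-1)·0.0000) / (6) = 0.8333
  q = (4 - (-2)·0.0000 - (-1)·0.0000) / (6) = 0.6667
  r = (3 - (3)·0.0000 - (3)·0.0000) / (7) = 0.4286
Iteration 2:
  p = (5 - (-4)·0.6667 - (-1)·0.4286) / (6) = 1.3492
  q = (4 - (-2)·0.8333 - (-1)·0.4286) / (6) = 1.0159
  r = (3 - (3)·0.8333 - (3)·0.6667) / (7) = -0.2143
Iteration 3:
  p = (5 - (-4)·1.0159 - (-1)·-0.2143) / (6) = 1.4749
  q = (4 - (-2)·1.3492 - (-1)·-0.2143) / (6) = 1.0807
  r = (3 - (3)·1.3492 - (3)·1.0159) / (7) = -0.5850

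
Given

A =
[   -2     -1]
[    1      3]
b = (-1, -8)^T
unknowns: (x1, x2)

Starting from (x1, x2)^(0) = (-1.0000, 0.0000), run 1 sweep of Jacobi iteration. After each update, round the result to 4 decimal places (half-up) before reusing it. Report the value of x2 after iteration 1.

-2.3333

Iteration 1:
  x1 = (-1 - (-1)·0.0000) / (-2) = 0.5000
  x2 = (-8 - (1)·-1.0000) / (3) = -2.3333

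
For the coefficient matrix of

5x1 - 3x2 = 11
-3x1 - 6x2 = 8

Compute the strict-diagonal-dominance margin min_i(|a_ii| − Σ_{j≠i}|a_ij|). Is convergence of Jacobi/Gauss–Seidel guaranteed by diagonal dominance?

2

row 1: |5| − (3) = 2
row 2: |-6| − (3) = 3
minimum over rows = 2 → strictly diagonally dominant (convergence guaranteed)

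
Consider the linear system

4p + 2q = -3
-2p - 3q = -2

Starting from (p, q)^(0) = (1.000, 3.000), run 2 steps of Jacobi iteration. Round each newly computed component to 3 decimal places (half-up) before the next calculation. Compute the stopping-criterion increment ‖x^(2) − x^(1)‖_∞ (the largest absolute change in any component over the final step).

Iteration 1:
  p = (-3 - (2)·3.000) / (4) = -2.250
  q = (-2 - (-2)·1.000) / (-3) = 0.000
Iteration 2:
  p = (-3 - (2)·0.000) / (4) = -0.750
  q = (-2 - (-2)·-2.250) / (-3) = 2.167
Change: (1.500, 2.167) → max |·| = 2.167

2.167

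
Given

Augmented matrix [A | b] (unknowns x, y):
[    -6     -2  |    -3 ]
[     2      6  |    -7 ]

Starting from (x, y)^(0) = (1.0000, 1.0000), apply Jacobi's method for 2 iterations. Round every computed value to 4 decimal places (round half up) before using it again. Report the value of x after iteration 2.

1.0000

Iteration 1:
  x = (-3 - (-2)·1.0000) / (-6) = 0.1667
  y = (-7 - (2)·1.0000) / (6) = -1.5000
Iteration 2:
  x = (-3 - (-2)·-1.5000) / (-6) = 1.0000
  y = (-7 - (2)·0.1667) / (6) = -1.2222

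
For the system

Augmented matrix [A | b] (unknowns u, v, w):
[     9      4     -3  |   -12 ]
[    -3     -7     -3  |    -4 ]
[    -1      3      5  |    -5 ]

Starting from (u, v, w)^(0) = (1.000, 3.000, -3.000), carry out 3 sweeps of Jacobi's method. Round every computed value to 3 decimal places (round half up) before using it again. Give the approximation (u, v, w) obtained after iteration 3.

Iteration 1:
  u = (-12 - (4)·3.000 - (-3)·-3.000) / (9) = -3.667
  v = (-4 - (-3)·1.000 - (-3)·-3.000) / (-7) = 1.429
  w = (-5 - (-1)·1.000 - (3)·3.000) / (5) = -2.600
Iteration 2:
  u = (-12 - (4)·1.429 - (-3)·-2.600) / (9) = -2.835
  v = (-4 - (-3)·-3.667 - (-3)·-2.600) / (-7) = 3.257
  w = (-5 - (-1)·-3.667 - (3)·1.429) / (5) = -2.591
Iteration 3:
  u = (-12 - (4)·3.257 - (-3)·-2.591) / (9) = -3.645
  v = (-4 - (-3)·-2.835 - (-3)·-2.591) / (-7) = 2.897
  w = (-5 - (-1)·-2.835 - (3)·3.257) / (5) = -3.521

(-3.645, 2.897, -3.521)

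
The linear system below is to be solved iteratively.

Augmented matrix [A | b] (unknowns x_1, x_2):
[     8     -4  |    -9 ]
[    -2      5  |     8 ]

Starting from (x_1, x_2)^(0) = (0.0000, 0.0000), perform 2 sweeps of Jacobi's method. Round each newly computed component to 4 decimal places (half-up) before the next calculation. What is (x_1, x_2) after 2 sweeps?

Iteration 1:
  x_1 = (-9 - (-4)·0.0000) / (8) = -1.1250
  x_2 = (8 - (-2)·0.0000) / (5) = 1.6000
Iteration 2:
  x_1 = (-9 - (-4)·1.6000) / (8) = -0.3250
  x_2 = (8 - (-2)·-1.1250) / (5) = 1.1500

(-0.3250, 1.1500)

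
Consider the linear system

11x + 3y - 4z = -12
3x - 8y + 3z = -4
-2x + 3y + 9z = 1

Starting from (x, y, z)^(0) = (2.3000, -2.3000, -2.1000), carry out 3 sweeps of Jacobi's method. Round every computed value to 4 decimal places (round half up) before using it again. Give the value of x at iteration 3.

-1.3723

Iteration 1:
  x = (-12 - (3)·-2.3000 - (-4)·-2.1000) / (11) = -1.2273
  y = (-4 - (3)·2.3000 - (3)·-2.1000) / (-8) = 0.5750
  z = (1 - (-2)·2.3000 - (3)·-2.3000) / (9) = 1.3889
Iteration 2:
  x = (-12 - (3)·0.5750 - (-4)·1.3889) / (11) = -0.7427
  y = (-4 - (3)·-1.2273 - (3)·1.3889) / (-8) = 0.5606
  z = (1 - (-2)·-1.2273 - (3)·0.5750) / (9) = -0.3533
Iteration 3:
  x = (-12 - (3)·0.5606 - (-4)·-0.3533) / (11) = -1.3723
  y = (-4 - (3)·-0.7427 - (3)·-0.3533) / (-8) = 0.0890
  z = (1 - (-2)·-0.7427 - (3)·0.5606) / (9) = -0.2408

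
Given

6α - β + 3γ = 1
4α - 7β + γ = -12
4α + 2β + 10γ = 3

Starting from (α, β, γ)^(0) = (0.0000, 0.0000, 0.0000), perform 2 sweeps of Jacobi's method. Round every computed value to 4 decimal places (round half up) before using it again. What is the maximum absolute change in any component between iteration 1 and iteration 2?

0.4095

Iteration 1:
  α = (1 - (-1)·0.0000 - (3)·0.0000) / (6) = 0.1667
  β = (-12 - (4)·0.0000 - (1)·0.0000) / (-7) = 1.7143
  γ = (3 - (4)·0.0000 - (2)·0.0000) / (10) = 0.3000
Iteration 2:
  α = (1 - (-1)·1.7143 - (3)·0.3000) / (6) = 0.3024
  β = (-12 - (4)·0.1667 - (1)·0.3000) / (-7) = 1.8524
  γ = (3 - (4)·0.1667 - (2)·1.7143) / (10) = -0.1095
Change: (0.1357, 0.1381, -0.4095) → max |·| = 0.4095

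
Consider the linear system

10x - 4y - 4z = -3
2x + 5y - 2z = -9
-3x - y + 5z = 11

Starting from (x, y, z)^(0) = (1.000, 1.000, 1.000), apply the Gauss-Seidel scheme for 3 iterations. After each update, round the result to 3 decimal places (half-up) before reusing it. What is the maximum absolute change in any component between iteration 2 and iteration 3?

0.199

Iteration 1:
  x = (-3 - (-4)·1.000 - (-4)·1.000) / (10) = 0.500
  y = (-9 - (2)·0.500 - (-2)·1.000) / (5) = -1.600
  z = (11 - (-3)·0.500 - (-1)·-1.600) / (5) = 2.180
Iteration 2:
  x = (-3 - (-4)·-1.600 - (-4)·2.180) / (10) = -0.068
  y = (-9 - (2)·-0.068 - (-2)·2.180) / (5) = -0.901
  z = (11 - (-3)·-0.068 - (-1)·-0.901) / (5) = 1.979
Iteration 3:
  x = (-3 - (-4)·-0.901 - (-4)·1.979) / (10) = 0.131
  y = (-9 - (2)·0.131 - (-2)·1.979) / (5) = -1.061
  z = (11 - (-3)·0.131 - (-1)·-1.061) / (5) = 2.066
Change: (0.199, -0.160, 0.087) → max |·| = 0.199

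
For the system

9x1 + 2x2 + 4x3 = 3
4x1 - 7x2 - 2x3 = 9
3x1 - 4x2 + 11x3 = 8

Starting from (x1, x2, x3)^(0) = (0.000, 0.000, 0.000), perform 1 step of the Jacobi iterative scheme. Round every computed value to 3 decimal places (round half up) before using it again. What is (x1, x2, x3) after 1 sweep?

(0.333, -1.286, 0.727)

Iteration 1:
  x1 = (3 - (2)·0.000 - (4)·0.000) / (9) = 0.333
  x2 = (9 - (4)·0.000 - (-2)·0.000) / (-7) = -1.286
  x3 = (8 - (3)·0.000 - (-4)·0.000) / (11) = 0.727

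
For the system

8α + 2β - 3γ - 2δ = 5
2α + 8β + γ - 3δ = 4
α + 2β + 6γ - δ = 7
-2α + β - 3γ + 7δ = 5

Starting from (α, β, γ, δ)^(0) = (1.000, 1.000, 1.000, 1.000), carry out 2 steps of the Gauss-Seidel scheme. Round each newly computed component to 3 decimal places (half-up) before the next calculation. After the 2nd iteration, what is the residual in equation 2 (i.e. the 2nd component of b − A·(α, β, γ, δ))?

Iteration 1:
  α = (5 - (2)·1.000 - (-3)·1.000 - (-2)·1.000) / (8) = 1.000
  β = (4 - (2)·1.000 - (1)·1.000 - (-3)·1.000) / (8) = 0.500
  γ = (7 - (1)·1.000 - (2)·0.500 - (-1)·1.000) / (6) = 1.000
  δ = (5 - (-2)·1.000 - (1)·0.500 - (-3)·1.000) / (7) = 1.357
Iteration 2:
  α = (5 - (2)·0.500 - (-3)·1.000 - (-2)·1.357) / (8) = 1.214
  β = (4 - (2)·1.214 - (1)·1.000 - (-3)·1.357) / (8) = 0.580
  γ = (7 - (1)·1.214 - (2)·0.580 - (-1)·1.357) / (6) = 0.997
  δ = (5 - (-2)·1.214 - (1)·0.580 - (-3)·0.997) / (7) = 1.406
Residual b − A·x = (-0.069, 0.153, 0.050, -0.003)

0.153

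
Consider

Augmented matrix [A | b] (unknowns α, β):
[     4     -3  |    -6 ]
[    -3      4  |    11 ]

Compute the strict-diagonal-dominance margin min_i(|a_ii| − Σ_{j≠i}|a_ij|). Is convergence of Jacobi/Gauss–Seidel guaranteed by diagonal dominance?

1

row 1: |4| − (3) = 1
row 2: |4| − (3) = 1
minimum over rows = 1 → strictly diagonally dominant (convergence guaranteed)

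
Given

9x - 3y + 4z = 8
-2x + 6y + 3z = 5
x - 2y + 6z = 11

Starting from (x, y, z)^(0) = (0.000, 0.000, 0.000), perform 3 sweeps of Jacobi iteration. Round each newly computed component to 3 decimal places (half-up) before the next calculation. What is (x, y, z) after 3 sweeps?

Iteration 1:
  x = (8 - (-3)·0.000 - (4)·0.000) / (9) = 0.889
  y = (5 - (-2)·0.000 - (3)·0.000) / (6) = 0.833
  z = (11 - (1)·0.000 - (-2)·0.000) / (6) = 1.833
Iteration 2:
  x = (8 - (-3)·0.833 - (4)·1.833) / (9) = 0.352
  y = (5 - (-2)·0.889 - (3)·1.833) / (6) = 0.213
  z = (11 - (1)·0.889 - (-2)·0.833) / (6) = 1.963
Iteration 3:
  x = (8 - (-3)·0.213 - (4)·1.963) / (9) = 0.087
  y = (5 - (-2)·0.352 - (3)·1.963) / (6) = -0.031
  z = (11 - (1)·0.352 - (-2)·0.213) / (6) = 1.846

(0.087, -0.031, 1.846)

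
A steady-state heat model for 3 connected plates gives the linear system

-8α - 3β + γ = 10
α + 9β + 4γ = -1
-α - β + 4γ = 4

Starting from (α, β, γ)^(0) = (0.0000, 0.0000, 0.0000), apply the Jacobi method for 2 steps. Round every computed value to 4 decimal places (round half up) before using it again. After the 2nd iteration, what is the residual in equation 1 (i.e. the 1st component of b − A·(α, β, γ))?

Iteration 1:
  α = (10 - (-3)·0.0000 - (1)·0.0000) / (-8) = -1.2500
  β = (-1 - (1)·0.0000 - (4)·0.0000) / (9) = -0.1111
  γ = (4 - (-1)·0.0000 - (-1)·0.0000) / (4) = 1.0000
Iteration 2:
  α = (10 - (-3)·-0.1111 - (1)·1.0000) / (-8) = -1.0833
  β = (-1 - (1)·-1.2500 - (4)·1.0000) / (9) = -0.4167
  γ = (4 - (-1)·-1.2500 - (-1)·-0.1111) / (4) = 0.6597
Residual b − A·x = (-0.5762, 1.1948, -0.1388)

-0.5762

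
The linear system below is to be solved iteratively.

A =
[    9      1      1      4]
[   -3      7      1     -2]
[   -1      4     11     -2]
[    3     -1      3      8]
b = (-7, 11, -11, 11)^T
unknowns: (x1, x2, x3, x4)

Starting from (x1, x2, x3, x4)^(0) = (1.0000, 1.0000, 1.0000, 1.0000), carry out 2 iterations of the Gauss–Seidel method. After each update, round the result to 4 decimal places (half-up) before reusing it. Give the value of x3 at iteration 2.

Iteration 1:
  x1 = (-7 - (1)·1.0000 - (1)·1.0000 - (4)·1.0000) / (9) = -1.4444
  x2 = (11 - (-3)·-1.4444 - (1)·1.0000 - (-2)·1.0000) / (7) = 1.0953
  x3 = (-11 - (-1)·-1.4444 - (4)·1.0953 - (-2)·1.0000) / (11) = -1.3478
  x4 = (11 - (3)·-1.4444 - (-1)·1.0953 - (3)·-1.3478) / (8) = 2.5590
Iteration 2:
  x1 = (-7 - (1)·1.0953 - (1)·-1.3478 - (4)·2.5590) / (9) = -1.8871
  x2 = (11 - (-3)·-1.8871 - (1)·-1.3478 - (-2)·2.5590) / (7) = 1.6864
  x3 = (-11 - (-1)·-1.8871 - (4)·1.6864 - (-2)·2.5590) / (11) = -1.3195
  x4 = (11 - (3)·-1.8871 - (-1)·1.6864 - (3)·-1.3195) / (8) = 2.7883

-1.3195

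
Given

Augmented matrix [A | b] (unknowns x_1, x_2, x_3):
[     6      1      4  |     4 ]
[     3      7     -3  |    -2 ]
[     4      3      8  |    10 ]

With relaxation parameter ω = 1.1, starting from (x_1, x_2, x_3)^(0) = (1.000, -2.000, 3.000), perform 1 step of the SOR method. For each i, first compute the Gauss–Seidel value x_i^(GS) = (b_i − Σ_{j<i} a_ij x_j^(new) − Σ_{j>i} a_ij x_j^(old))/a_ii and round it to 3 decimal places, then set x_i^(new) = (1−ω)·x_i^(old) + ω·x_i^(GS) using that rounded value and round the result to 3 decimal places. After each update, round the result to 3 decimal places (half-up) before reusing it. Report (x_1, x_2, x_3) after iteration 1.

Iteration 1:
  x_1: GS value = (4 - (1)·-2.000 - (4)·3.000) / (6) = -1.000;  x_1 ← (1−ω)·1.000 + ω·-1.000 = -1.200
  x_2: GS value = (-2 - (3)·-1.200 - (-3)·3.000) / (7) = 1.514;  x_2 ← (1−ω)·-2.000 + ω·1.514 = 1.865
  x_3: GS value = (10 - (4)·-1.200 - (3)·1.865) / (8) = 1.151;  x_3 ← (1−ω)·3.000 + ω·1.151 = 0.966

(-1.200, 1.865, 0.966)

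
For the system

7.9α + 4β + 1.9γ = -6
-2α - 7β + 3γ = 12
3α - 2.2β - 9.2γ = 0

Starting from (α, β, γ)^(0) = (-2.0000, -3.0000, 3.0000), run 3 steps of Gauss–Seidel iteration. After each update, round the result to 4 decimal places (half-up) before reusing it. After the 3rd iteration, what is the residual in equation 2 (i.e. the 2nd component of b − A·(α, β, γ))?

-0.6032

Iteration 1:
  α = (-6 - (4)·-3.0000 - (1.9)·3.0000) / (7.9) = 0.0380
  β = (12 - (-2)·0.0380 - (3)·3.0000) / (-7) = -0.4394
  γ = (0 - (3)·0.0380 - (-2.2)·-0.4394) / (-9.2) = 0.1175
Iteration 2:
  α = (-6 - (4)·-0.4394 - (1.9)·0.1175) / (7.9) = -0.5653
  β = (12 - (-2)·-0.5653 - (3)·0.1175) / (-7) = -1.5024
  γ = (0 - (3)·-0.5653 - (-2.2)·-1.5024) / (-9.2) = 0.1749
Iteration 3:
  α = (-6 - (4)·-1.5024 - (1.9)·0.1749) / (7.9) = -0.0408
  β = (12 - (-2)·-0.0408 - (3)·0.1749) / (-7) = -1.6277
  γ = (0 - (3)·-0.0408 - (-2.2)·-1.6277) / (-9.2) = 0.3759
Residual b − A·x = (0.1189, -0.6032, -0.0003)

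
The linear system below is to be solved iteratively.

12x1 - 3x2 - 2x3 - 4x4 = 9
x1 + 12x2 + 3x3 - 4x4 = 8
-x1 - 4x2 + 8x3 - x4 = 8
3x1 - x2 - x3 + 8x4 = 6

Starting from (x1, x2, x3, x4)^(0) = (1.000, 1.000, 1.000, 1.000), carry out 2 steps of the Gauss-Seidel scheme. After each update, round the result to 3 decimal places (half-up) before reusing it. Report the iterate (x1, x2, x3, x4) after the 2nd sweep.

(1.333, 0.306, 1.378, 0.461)

Iteration 1:
  x1 = (9 - (-3)·1.000 - (-2)·1.000 - (-4)·1.000) / (12) = 1.500
  x2 = (8 - (1)·1.500 - (3)·1.000 - (-4)·1.000) / (12) = 0.625
  x3 = (8 - (-1)·1.500 - (-4)·0.625 - (-1)·1.000) / (8) = 1.625
  x4 = (6 - (3)·1.500 - (-1)·0.625 - (-1)·1.625) / (8) = 0.469
Iteration 2:
  x1 = (9 - (-3)·0.625 - (-2)·1.625 - (-4)·0.469) / (12) = 1.333
  x2 = (8 - (1)·1.333 - (3)·1.625 - (-4)·0.469) / (12) = 0.306
  x3 = (8 - (-1)·1.333 - (-4)·0.306 - (-1)·0.469) / (8) = 1.378
  x4 = (6 - (3)·1.333 - (-1)·0.306 - (-1)·1.378) / (8) = 0.461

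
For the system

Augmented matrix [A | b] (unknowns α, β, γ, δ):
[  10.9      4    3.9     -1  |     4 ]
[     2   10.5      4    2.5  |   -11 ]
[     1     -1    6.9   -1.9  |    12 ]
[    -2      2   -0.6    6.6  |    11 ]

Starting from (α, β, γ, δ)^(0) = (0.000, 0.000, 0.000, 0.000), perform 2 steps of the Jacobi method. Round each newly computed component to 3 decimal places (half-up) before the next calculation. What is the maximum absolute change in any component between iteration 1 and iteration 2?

Iteration 1:
  α = (4 - (4)·0.000 - (3.9)·0.000 - (-1)·0.000) / (10.9) = 0.367
  β = (-11 - (2)·0.000 - (4)·0.000 - (2.5)·0.000) / (10.5) = -1.048
  γ = (12 - (1)·0.000 - (-1)·0.000 - (-1.9)·0.000) / (6.9) = 1.739
  δ = (11 - (-2)·0.000 - (2)·0.000 - (-0.6)·0.000) / (6.6) = 1.667
Iteration 2:
  α = (4 - (4)·-1.048 - (3.9)·1.739 - (-1)·1.667) / (10.9) = 0.282
  β = (-11 - (2)·0.367 - (4)·1.739 - (2.5)·1.667) / (10.5) = -2.177
  γ = (12 - (1)·0.367 - (-1)·-1.048 - (-1.9)·1.667) / (6.9) = 1.993
  δ = (11 - (-2)·0.367 - (2)·-1.048 - (-0.6)·1.739) / (6.6) = 2.254
Change: (-0.085, -1.129, 0.254, 0.587) → max |·| = 1.129

1.129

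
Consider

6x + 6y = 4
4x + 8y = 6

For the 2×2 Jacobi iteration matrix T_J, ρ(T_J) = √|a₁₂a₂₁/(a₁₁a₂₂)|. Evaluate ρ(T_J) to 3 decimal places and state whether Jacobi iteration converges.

0.707

a₁₂a₂₁/(a₁₁a₂₂) = (6)·(4) / ((6)·(8)) = 0.500000
ρ = √|0.500000| = √0.500000 = 0.707
ρ < 1, so Jacobi converges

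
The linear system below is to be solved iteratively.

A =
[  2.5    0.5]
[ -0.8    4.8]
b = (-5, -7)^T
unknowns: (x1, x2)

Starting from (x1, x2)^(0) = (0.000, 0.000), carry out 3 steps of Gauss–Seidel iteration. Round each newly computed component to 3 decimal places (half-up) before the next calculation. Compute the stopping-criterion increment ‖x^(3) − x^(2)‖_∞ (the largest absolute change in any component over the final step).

Iteration 1:
  x1 = (-5 - (0.5)·0.000) / (2.5) = -2.000
  x2 = (-7 - (-0.8)·-2.000) / (4.8) = -1.792
Iteration 2:
  x1 = (-5 - (0.5)·-1.792) / (2.5) = -1.642
  x2 = (-7 - (-0.8)·-1.642) / (4.8) = -1.732
Iteration 3:
  x1 = (-5 - (0.5)·-1.732) / (2.5) = -1.654
  x2 = (-7 - (-0.8)·-1.654) / (4.8) = -1.734
Change: (-0.012, -0.002) → max |·| = 0.012

0.012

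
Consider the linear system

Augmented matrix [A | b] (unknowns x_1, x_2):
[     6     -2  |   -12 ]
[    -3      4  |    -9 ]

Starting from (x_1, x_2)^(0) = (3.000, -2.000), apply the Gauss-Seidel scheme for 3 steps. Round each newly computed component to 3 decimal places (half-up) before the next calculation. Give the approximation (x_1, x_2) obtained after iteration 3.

(-3.604, -4.953)

Iteration 1:
  x_1 = (-12 - (-2)·-2.000) / (6) = -2.667
  x_2 = (-9 - (-3)·-2.667) / (4) = -4.250
Iteration 2:
  x_1 = (-12 - (-2)·-4.250) / (6) = -3.417
  x_2 = (-9 - (-3)·-3.417) / (4) = -4.813
Iteration 3:
  x_1 = (-12 - (-2)·-4.813) / (6) = -3.604
  x_2 = (-9 - (-3)·-3.604) / (4) = -4.953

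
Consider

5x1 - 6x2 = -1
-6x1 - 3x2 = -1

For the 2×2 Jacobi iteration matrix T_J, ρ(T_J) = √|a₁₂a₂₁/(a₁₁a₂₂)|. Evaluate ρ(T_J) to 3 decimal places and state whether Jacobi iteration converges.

a₁₂a₂₁/(a₁₁a₂₂) = (-6)·(-6) / ((5)·(-3)) = -2.400000
ρ = √|-2.400000| = √2.400000 = 1.549
ρ > 1, so Jacobi diverges

1.549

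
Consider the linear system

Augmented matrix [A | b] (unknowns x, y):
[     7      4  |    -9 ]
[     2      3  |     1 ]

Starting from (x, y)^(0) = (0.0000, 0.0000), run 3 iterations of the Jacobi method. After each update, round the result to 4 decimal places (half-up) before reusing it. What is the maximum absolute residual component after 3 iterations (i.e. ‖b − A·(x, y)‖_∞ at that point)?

0.9795

Iteration 1:
  x = (-9 - (4)·0.0000) / (7) = -1.2857
  y = (1 - (2)·0.0000) / (3) = 0.3333
Iteration 2:
  x = (-9 - (4)·0.3333) / (7) = -1.4762
  y = (1 - (2)·-1.2857) / (3) = 1.1905
Iteration 3:
  x = (-9 - (4)·1.1905) / (7) = -1.9660
  y = (1 - (2)·-1.4762) / (3) = 1.3175
Residual b − A·x = (-0.5080, 0.9795); ∞-norm = 0.9795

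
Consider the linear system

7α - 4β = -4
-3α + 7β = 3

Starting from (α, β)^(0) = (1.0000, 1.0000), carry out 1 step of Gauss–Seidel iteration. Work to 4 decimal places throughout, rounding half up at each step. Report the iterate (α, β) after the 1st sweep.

Iteration 1:
  α = (-4 - (-4)·1.0000) / (7) = 0.0000
  β = (3 - (-3)·0.0000) / (7) = 0.4286

(0.0000, 0.4286)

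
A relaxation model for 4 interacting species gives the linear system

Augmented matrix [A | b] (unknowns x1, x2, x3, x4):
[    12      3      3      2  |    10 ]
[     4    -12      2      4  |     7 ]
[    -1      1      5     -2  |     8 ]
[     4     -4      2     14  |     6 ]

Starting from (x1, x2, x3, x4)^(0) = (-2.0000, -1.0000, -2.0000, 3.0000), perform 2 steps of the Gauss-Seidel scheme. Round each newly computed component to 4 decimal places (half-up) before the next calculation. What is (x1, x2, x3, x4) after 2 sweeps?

(0.0190, -0.1464, 1.5642, 0.1579)

Iteration 1:
  x1 = (10 - (3)·-1.0000 - (3)·-2.0000 - (2)·3.0000) / (12) = 1.0833
  x2 = (7 - (4)·1.0833 - (2)·-2.0000 - (4)·3.0000) / (-12) = 0.4444
  x3 = (8 - (-1)·1.0833 - (1)·0.4444 - (-2)·3.0000) / (5) = 2.9278
  x4 = (6 - (4)·1.0833 - (-4)·0.4444 - (2)·2.9278) / (14) = -0.1722
Iteration 2:
  x1 = (10 - (3)·0.4444 - (3)·2.9278 - (2)·-0.1722) / (12) = 0.0190
  x2 = (7 - (4)·0.0190 - (2)·2.9278 - (4)·-0.1722) / (-12) = -0.1464
  x3 = (8 - (-1)·0.0190 - (1)·-0.1464 - (-2)·-0.1722) / (5) = 1.5642
  x4 = (6 - (4)·0.0190 - (-4)·-0.1464 - (2)·1.5642) / (14) = 0.1579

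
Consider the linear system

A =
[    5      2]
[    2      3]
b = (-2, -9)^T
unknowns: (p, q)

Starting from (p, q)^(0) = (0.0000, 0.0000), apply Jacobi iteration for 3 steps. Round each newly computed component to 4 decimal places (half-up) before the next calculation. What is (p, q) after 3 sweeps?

Iteration 1:
  p = (-2 - (2)·0.0000) / (5) = -0.4000
  q = (-9 - (2)·0.0000) / (3) = -3.0000
Iteration 2:
  p = (-2 - (2)·-3.0000) / (5) = 0.8000
  q = (-9 - (2)·-0.4000) / (3) = -2.7333
Iteration 3:
  p = (-2 - (2)·-2.7333) / (5) = 0.6933
  q = (-9 - (2)·0.8000) / (3) = -3.5333

(0.6933, -3.5333)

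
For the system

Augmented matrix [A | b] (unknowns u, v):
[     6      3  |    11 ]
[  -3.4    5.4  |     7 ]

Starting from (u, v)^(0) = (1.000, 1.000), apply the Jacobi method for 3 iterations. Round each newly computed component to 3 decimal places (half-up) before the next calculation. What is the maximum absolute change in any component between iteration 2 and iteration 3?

Iteration 1:
  u = (11 - (3)·1.000) / (6) = 1.333
  v = (7 - (-3.4)·1.000) / (5.4) = 1.926
Iteration 2:
  u = (11 - (3)·1.926) / (6) = 0.870
  v = (7 - (-3.4)·1.333) / (5.4) = 2.136
Iteration 3:
  u = (11 - (3)·2.136) / (6) = 0.765
  v = (7 - (-3.4)·0.870) / (5.4) = 1.844
Change: (-0.105, -0.292) → max |·| = 0.292

0.292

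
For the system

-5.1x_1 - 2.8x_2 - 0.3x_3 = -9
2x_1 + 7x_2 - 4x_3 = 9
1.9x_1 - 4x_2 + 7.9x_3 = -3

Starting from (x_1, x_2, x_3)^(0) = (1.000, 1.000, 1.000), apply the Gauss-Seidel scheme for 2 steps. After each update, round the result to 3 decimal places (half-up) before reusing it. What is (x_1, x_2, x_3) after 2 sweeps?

(0.920, 1.089, -0.050)

Iteration 1:
  x_1 = (-9 - (-2.8)·1.000 - (-0.3)·1.000) / (-5.1) = 1.157
  x_2 = (9 - (2)·1.157 - (-4)·1.000) / (7) = 1.527
  x_3 = (-3 - (1.9)·1.157 - (-4)·1.527) / (7.9) = 0.115
Iteration 2:
  x_1 = (-9 - (-2.8)·1.527 - (-0.3)·0.115) / (-5.1) = 0.920
  x_2 = (9 - (2)·0.920 - (-4)·0.115) / (7) = 1.089
  x_3 = (-3 - (1.9)·0.920 - (-4)·1.089) / (7.9) = -0.050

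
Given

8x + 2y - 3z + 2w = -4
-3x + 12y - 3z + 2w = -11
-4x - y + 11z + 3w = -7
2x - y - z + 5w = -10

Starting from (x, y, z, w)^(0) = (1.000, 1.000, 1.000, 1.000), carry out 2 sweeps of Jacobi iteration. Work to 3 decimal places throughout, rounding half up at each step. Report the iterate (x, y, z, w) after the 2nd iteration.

(-0.025, -0.853, -0.371, -1.958)

Iteration 1:
  x = (-4 - (2)·1.000 - (-3)·1.000 - (2)·1.000) / (8) = -0.625
  y = (-11 - (-3)·1.000 - (-3)·1.000 - (2)·1.000) / (12) = -0.583
  z = (-7 - (-4)·1.000 - (-1)·1.000 - (3)·1.000) / (11) = -0.455
  w = (-10 - (2)·1.000 - (-1)·1.000 - (-1)·1.000) / (5) = -2.000
Iteration 2:
  x = (-4 - (2)·-0.583 - (-3)·-0.455 - (2)·-2.000) / (8) = -0.025
  y = (-11 - (-3)·-0.625 - (-3)·-0.455 - (2)·-2.000) / (12) = -0.853
  z = (-7 - (-4)·-0.625 - (-1)·-0.583 - (3)·-2.000) / (11) = -0.371
  w = (-10 - (2)·-0.625 - (-1)·-0.583 - (-1)·-0.455) / (5) = -1.958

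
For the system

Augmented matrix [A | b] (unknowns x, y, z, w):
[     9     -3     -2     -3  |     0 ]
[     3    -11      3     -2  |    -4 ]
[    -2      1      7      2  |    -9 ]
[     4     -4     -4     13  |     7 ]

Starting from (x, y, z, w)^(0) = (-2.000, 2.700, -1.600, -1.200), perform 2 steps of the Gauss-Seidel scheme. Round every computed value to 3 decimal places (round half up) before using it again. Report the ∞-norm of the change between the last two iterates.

Iteration 1:
  x = (0 - (-3)·2.700 - (-2)·-1.600 - (-3)·-1.200) / (9) = 0.144
  y = (-4 - (3)·0.144 - (3)·-1.600 - (-2)·-1.200) / (-11) = 0.185
  z = (-9 - (-2)·0.144 - (1)·0.185 - (2)·-1.200) / (7) = -0.928
  w = (7 - (4)·0.144 - (-4)·0.185 - (-4)·-0.928) / (13) = 0.266
Iteration 2:
  x = (0 - (-3)·0.185 - (-2)·-0.928 - (-3)·0.266) / (9) = -0.056
  y = (-4 - (3)·-0.056 - (3)·-0.928 - (-2)·0.266) / (-11) = 0.047
  z = (-9 - (-2)·-0.056 - (1)·0.047 - (2)·0.266) / (7) = -1.384
  w = (7 - (4)·-0.056 - (-4)·0.047 - (-4)·-1.384) / (13) = 0.144
Change: (-0.200, -0.138, -0.456, -0.122) → max |·| = 0.456

0.456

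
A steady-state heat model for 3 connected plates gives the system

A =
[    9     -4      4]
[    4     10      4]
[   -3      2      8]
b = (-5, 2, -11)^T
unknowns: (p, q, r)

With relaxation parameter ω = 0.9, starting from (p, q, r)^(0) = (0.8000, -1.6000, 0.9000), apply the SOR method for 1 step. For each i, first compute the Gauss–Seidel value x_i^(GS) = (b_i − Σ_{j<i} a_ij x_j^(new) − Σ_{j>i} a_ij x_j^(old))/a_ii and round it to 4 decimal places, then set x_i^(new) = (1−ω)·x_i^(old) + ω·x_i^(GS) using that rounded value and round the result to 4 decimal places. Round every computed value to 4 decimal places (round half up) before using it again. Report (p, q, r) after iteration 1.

Iteration 1:
  p: GS value = (-5 - (-4)·-1.6000 - (4)·0.9000) / (9) = -1.6667;  p ← (1−ω)·0.8000 + ω·-1.6667 = -1.4200
  q: GS value = (2 - (4)·-1.4200 - (4)·0.9000) / (10) = 0.4080;  q ← (1−ω)·-1.6000 + ω·0.4080 = 0.2072
  r: GS value = (-11 - (-3)·-1.4200 - (2)·0.2072) / (8) = -1.9593;  r ← (1−ω)·0.9000 + ω·-1.9593 = -1.6734

(-1.4200, 0.2072, -1.6734)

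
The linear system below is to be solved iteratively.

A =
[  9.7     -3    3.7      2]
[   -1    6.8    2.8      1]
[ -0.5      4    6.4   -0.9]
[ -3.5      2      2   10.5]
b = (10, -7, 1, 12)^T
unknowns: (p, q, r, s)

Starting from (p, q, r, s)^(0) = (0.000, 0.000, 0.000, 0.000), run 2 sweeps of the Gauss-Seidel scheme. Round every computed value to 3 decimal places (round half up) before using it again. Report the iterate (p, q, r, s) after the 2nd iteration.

(0.149, -1.552, 1.349, 1.231)

Iteration 1:
  p = (10 - (-3)·0.000 - (3.7)·0.000 - (2)·0.000) / (9.7) = 1.031
  q = (-7 - (-1)·1.031 - (2.8)·0.000 - (1)·0.000) / (6.8) = -0.878
  r = (1 - (-0.5)·1.031 - (4)·-0.878 - (-0.9)·0.000) / (6.4) = 0.786
  s = (12 - (-3.5)·1.031 - (2)·-0.878 - (2)·0.786) / (10.5) = 1.504
Iteration 2:
  p = (10 - (-3)·-0.878 - (3.7)·0.786 - (2)·1.504) / (9.7) = 0.149
  q = (-7 - (-1)·0.149 - (2.8)·0.786 - (1)·1.504) / (6.8) = -1.552
  r = (1 - (-0.5)·0.149 - (4)·-1.552 - (-0.9)·1.504) / (6.4) = 1.349
  s = (12 - (-3.5)·0.149 - (2)·-1.552 - (2)·1.349) / (10.5) = 1.231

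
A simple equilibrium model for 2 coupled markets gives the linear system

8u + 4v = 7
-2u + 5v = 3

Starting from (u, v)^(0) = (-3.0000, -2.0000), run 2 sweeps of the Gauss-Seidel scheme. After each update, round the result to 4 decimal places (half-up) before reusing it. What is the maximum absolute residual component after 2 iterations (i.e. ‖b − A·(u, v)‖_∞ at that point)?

Iteration 1:
  u = (7 - (4)·-2.0000) / (8) = 1.8750
  v = (3 - (-2)·1.8750) / (5) = 1.3500
Iteration 2:
  u = (7 - (4)·1.3500) / (8) = 0.2000
  v = (3 - (-2)·0.2000) / (5) = 0.6800
Residual b − A·x = (2.6800, 0.0000); ∞-norm = 2.6800

2.6800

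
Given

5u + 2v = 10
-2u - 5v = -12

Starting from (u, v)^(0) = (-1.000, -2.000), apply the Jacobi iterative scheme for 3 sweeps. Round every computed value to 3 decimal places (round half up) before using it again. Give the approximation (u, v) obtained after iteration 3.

(1.488, 2.048)

Iteration 1:
  u = (10 - (2)·-2.000) / (5) = 2.800
  v = (-12 - (-2)·-1.000) / (-5) = 2.800
Iteration 2:
  u = (10 - (2)·2.800) / (5) = 0.880
  v = (-12 - (-2)·2.800) / (-5) = 1.280
Iteration 3:
  u = (10 - (2)·1.280) / (5) = 1.488
  v = (-12 - (-2)·0.880) / (-5) = 2.048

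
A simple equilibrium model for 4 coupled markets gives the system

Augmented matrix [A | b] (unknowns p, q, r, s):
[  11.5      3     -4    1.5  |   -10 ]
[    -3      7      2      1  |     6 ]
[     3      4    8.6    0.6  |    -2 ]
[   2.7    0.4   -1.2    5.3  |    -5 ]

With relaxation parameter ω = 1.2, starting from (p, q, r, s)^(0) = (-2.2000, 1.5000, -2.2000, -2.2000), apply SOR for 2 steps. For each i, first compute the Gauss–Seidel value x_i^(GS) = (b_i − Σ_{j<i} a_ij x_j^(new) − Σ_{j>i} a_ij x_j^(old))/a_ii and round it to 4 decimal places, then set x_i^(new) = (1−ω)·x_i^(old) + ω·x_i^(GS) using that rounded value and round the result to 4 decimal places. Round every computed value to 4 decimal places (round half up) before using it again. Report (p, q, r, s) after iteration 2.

(-0.8902, 0.1472, -0.1117, -0.7017)

Iteration 1:
  p: GS value = (-10 - (3)·1.5000 - (-4)·-2.2000 - (1.5)·-2.2000) / (11.5) = -1.7391;  p ← (1−ω)·-2.2000 + ω·-1.7391 = -1.6469
  q: GS value = (6 - (-3)·-1.6469 - (2)·-2.2000 - (1)·-2.2000) / (7) = 1.0942;  q ← (1−ω)·1.5000 + ω·1.0942 = 1.0130
  r: GS value = (-2 - (3)·-1.6469 - (4)·1.0130 - (0.6)·-2.2000) / (8.6) = 0.0243;  r ← (1−ω)·-2.2000 + ω·0.0243 = 0.4692
  s: GS value = (-5 - (2.7)·-1.6469 - (0.4)·1.0130 - (-1.2)·0.4692) / (5.3) = -0.0746;  s ← (1−ω)·-2.2000 + ω·-0.0746 = 0.3505
Iteration 2:
  p: GS value = (-10 - (3)·1.0130 - (-4)·0.4692 - (1.5)·0.3505) / (11.5) = -1.0163;  p ← (1−ω)·-1.6469 + ω·-1.0163 = -0.8902
  q: GS value = (6 - (-3)·-0.8902 - (2)·0.4692 - (1)·0.3505) / (7) = 0.2915;  q ← (1−ω)·1.0130 + ω·0.2915 = 0.1472
  r: GS value = (-2 - (3)·-0.8902 - (4)·0.1472 - (0.6)·0.3505) / (8.6) = -0.0149;  r ← (1−ω)·0.4692 + ω·-0.0149 = -0.1117
  s: GS value = (-5 - (2.7)·-0.8902 - (0.4)·0.1472 - (-1.2)·-0.1117) / (5.3) = -0.5263;  s ← (1−ω)·0.3505 + ω·-0.5263 = -0.7017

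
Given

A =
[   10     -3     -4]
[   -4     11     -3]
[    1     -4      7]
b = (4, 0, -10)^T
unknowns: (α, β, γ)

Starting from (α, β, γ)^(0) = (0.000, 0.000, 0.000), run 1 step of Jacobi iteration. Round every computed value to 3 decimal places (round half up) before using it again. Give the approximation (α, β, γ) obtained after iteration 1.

Iteration 1:
  α = (4 - (-3)·0.000 - (-4)·0.000) / (10) = 0.400
  β = (0 - (-4)·0.000 - (-3)·0.000) / (11) = 0.000
  γ = (-10 - (1)·0.000 - (-4)·0.000) / (7) = -1.429

(0.400, 0.000, -1.429)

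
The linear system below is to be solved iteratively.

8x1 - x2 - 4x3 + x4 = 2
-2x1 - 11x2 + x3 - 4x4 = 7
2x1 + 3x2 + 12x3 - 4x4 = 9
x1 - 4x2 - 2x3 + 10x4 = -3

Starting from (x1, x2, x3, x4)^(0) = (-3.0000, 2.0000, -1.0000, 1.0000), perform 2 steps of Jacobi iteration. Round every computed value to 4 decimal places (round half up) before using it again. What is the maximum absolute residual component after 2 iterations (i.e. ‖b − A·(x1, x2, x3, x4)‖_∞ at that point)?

4.5395

Iteration 1:
  x1 = (2 - (-1)·2.0000 - (-4)·-1.0000 - (1)·1.0000) / (8) = -0.1250
  x2 = (7 - (-2)·-3.0000 - (1)·-1.0000 - (-4)·1.0000) / (-11) = -0.5455
  x3 = (9 - (2)·-3.0000 - (3)·2.0000 - (-4)·1.0000) / (12) = 1.0833
  x4 = (-3 - (1)·-3.0000 - (-4)·2.0000 - (-2)·-1.0000) / (10) = 0.6000
Iteration 2:
  x1 = (2 - (-1)·-0.5455 - (-4)·1.0833 - (1)·0.6000) / (8) = 0.6485
  x2 = (7 - (-2)·-0.1250 - (1)·1.0833 - (-4)·0.6000) / (-11) = -0.7333
  x3 = (9 - (2)·-0.1250 - (3)·-0.5455 - (-4)·0.6000) / (12) = 1.1072
  x4 = (-3 - (1)·-0.1250 - (-4)·-0.5455 - (-2)·1.0833) / (10) = -0.2890
Residual b − A·x = (0.7965, -2.0325, -4.5395, -1.4773); ∞-norm = 4.5395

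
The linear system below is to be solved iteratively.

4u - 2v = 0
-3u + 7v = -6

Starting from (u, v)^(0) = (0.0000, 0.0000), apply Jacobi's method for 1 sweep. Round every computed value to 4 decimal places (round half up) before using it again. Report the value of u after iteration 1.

Iteration 1:
  u = (0 - (-2)·0.0000) / (4) = 0.0000
  v = (-6 - (-3)·0.0000) / (7) = -0.8571

0.0000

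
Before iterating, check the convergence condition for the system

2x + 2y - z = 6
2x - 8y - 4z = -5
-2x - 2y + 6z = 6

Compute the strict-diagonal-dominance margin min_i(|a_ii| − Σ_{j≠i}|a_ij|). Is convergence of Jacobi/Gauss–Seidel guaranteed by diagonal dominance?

-1

row 1: |2| − (2+1) = -1
row 2: |-8| − (2+4) = 2
row 3: |6| − (2+2) = 2
minimum over rows = -1 → not strictly diagonally dominant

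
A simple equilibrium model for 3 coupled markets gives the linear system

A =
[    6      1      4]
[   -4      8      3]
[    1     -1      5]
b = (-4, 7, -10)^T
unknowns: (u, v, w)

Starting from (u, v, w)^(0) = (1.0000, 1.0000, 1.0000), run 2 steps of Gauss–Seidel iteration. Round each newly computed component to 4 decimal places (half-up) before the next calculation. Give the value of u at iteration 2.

0.5417

Iteration 1:
  u = (-4 - (1)·1.0000 - (4)·1.0000) / (6) = -1.5000
  v = (7 - (-4)·-1.5000 - (3)·1.0000) / (8) = -0.2500
  w = (-10 - (1)·-1.5000 - (-1)·-0.2500) / (5) = -1.7500
Iteration 2:
  u = (-4 - (1)·-0.2500 - (4)·-1.7500) / (6) = 0.5417
  v = (7 - (-4)·0.5417 - (3)·-1.7500) / (8) = 1.8021
  w = (-10 - (1)·0.5417 - (-1)·1.8021) / (5) = -1.7479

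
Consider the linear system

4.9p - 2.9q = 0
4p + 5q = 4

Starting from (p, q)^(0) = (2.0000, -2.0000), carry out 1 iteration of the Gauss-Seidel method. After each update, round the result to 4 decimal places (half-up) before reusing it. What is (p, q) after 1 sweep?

(-1.1837, 1.7470)

Iteration 1:
  p = (0 - (-2.9)·-2.0000) / (4.9) = -1.1837
  q = (4 - (4)·-1.1837) / (5) = 1.7470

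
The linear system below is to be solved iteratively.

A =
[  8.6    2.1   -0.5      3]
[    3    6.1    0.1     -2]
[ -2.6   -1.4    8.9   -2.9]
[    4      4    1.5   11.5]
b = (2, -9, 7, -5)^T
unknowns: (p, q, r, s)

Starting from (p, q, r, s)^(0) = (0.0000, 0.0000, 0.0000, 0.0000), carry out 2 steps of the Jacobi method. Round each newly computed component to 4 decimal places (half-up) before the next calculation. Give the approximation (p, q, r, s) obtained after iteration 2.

Iteration 1:
  p = (2 - (2.1)·0.0000 - (-0.5)·0.0000 - (3)·0.0000) / (8.6) = 0.2326
  q = (-9 - (3)·0.0000 - (0.1)·0.0000 - (-2)·0.0000) / (6.1) = -1.4754
  r = (7 - (-2.6)·0.0000 - (-1.4)·0.0000 - (-2.9)·0.0000) / (8.9) = 0.7865
  s = (-5 - (4)·0.0000 - (4)·0.0000 - (1.5)·0.0000) / (11.5) = -0.4348
Iteration 2:
  p = (2 - (2.1)·-1.4754 - (-0.5)·0.7865 - (3)·-0.4348) / (8.6) = 0.7902
  q = (-9 - (3)·0.2326 - (0.1)·0.7865 - (-2)·-0.4348) / (6.1) = -1.7453
  r = (7 - (-2.6)·0.2326 - (-1.4)·-1.4754 - (-2.9)·-0.4348) / (8.9) = 0.4807
  s = (-5 - (4)·0.2326 - (4)·-1.4754 - (1.5)·0.7865) / (11.5) = -0.1051

(0.7902, -1.7453, 0.4807, -0.1051)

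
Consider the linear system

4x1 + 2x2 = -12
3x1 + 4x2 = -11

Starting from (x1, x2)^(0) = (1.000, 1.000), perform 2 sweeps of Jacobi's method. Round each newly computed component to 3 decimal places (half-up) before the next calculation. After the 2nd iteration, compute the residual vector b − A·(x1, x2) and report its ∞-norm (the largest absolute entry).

Iteration 1:
  x1 = (-12 - (2)·1.000) / (4) = -3.500
  x2 = (-11 - (3)·1.000) / (4) = -3.500
Iteration 2:
  x1 = (-12 - (2)·-3.500) / (4) = -1.250
  x2 = (-11 - (3)·-3.500) / (4) = -0.125
Residual b − A·x = (-6.750, -6.750); ∞-norm = 6.750

6.750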